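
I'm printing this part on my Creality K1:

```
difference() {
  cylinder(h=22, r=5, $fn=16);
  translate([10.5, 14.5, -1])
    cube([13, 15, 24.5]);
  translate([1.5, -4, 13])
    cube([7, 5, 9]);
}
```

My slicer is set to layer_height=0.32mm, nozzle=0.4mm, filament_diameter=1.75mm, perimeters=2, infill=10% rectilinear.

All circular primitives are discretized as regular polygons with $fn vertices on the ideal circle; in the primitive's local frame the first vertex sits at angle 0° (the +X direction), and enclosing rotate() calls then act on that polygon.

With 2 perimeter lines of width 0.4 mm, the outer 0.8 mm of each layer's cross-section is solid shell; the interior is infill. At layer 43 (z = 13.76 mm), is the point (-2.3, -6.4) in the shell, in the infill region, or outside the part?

outside

At z = 13.76 mm: the r=5 cylinder gives a regular 16-gon of circumradius 5 (constant along its height); the cube at (10.5, 14.5) is present — its section is the full 13×15 rectangle; the 7×5 cube at (1.5, -4) contributes its full rectangle; After the difference (first − rest): starting from the r=5 cylinder, the 13×15 cube at (10.5, 14.5) misses the remaining region (no effect); the 7×5 cube at (1.5, -4) partially overlaps it — only the 14.70 mm² overlap (of its 35.00 mm²) is removed, clipping the outline — 1 connected region. Overall, the cross-section is a single solid region. The nearest boundary edge runs (-0.00, -5.00)→(-1.91, -4.62); distance from the point to it = 1.82 mm. The point is not inside any of the regions above, so it lies outside the cross-section (1.82 mm from the nearest boundary).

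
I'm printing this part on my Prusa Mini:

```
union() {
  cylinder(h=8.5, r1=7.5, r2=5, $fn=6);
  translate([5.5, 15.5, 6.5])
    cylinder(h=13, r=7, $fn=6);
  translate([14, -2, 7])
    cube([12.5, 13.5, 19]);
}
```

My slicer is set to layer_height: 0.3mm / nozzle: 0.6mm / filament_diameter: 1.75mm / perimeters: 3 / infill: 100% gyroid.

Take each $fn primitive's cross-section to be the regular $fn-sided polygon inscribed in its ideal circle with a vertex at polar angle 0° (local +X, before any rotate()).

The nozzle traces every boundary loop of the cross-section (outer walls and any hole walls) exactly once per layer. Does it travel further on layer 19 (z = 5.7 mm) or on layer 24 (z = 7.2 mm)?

layer 24 (z = 7.2 mm)

Layer 19 (z = 5.7): the cone contributes a regular 6-gon of circumradius 5.824 (interpolated between r1=7.5 and r2=5 at t=0.671) (perimeter = 2·6·5.824·sin(180°/6) = 34.94 mm); the cylinder at (5.5, 15.5) is not intersected at this z (z outside [6.5, 19.5]); the cube at (14, -2) does not reach this height (z outside [7, 26]); Merging all regions: only the cone is present, so the union is just that shape — boundary = 34.94 mm. So its perimeter = 34.94 mm. Layer 24 (z = 7.2): the cone: at t=0.847 of its height the radius interpolates to r₁+(r₂−r₁)t = 5.382, giving a regular 6-gon of that circumradius (perimeter = 2·6·5.382·sin(180°/6) = 32.29 mm); the cylinder at (5.5, 15.5): section is a regular 6-gon, circumradius r=7 (perimeter = 2·6·7.000·sin(180°/6) = 42.00 mm); the 12.5×13.5 cube at (14, -2) contributes its full rectangle (perimeter 52.00 mm); Merging all regions: the 3 present regions are separate (no shared area or edge), so areas and boundary lengths simply add and each stays a separate island — boundary = 126.29 mm. So its perimeter = 126.29 mm. Layer 24 is larger (126.29 vs 34.94 mm).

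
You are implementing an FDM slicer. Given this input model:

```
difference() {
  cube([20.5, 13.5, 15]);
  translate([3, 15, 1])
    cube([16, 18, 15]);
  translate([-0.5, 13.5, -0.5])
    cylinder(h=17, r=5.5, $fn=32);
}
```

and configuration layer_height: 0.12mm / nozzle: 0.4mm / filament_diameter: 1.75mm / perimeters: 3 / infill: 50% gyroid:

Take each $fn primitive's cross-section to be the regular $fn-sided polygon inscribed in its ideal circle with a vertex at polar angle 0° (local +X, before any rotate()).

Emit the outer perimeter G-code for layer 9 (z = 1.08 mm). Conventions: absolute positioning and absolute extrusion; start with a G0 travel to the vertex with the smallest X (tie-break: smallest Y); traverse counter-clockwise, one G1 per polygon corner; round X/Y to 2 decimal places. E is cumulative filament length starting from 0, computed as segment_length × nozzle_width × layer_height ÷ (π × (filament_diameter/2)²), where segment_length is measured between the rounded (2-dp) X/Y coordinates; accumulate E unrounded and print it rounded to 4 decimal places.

G0 X0.00 Y0.00 Z1.08
G1 X20.50 Y0.00 E0.4091
G1 X20.50 Y13.50 E0.6785
G1 X5.00 Y13.50 E0.9878
G1 X4.89 Y12.43 E1.0093
G1 X4.58 Y11.40 E1.0308
G1 X4.07 Y10.44 E1.0525
G1 X3.39 Y9.61 E1.0739
G1 X2.56 Y8.93 E1.0953
G1 X1.60 Y8.42 E1.1170
G1 X0.57 Y8.11 E1.1384
G1 X0.00 Y8.05 E1.1499
G1 X0.00 Y0.00 E1.3105

At z = 1.08 mm: the cube (footprint 20.5×13.5) is included at this height; the cube at (3, 15) is present — its section is the full 16×18 rectangle; the r=5.5 cylinder at (-0.5, 13.5) gives a regular 32-gon of circumradius 5.5 (constant along its height); After the difference (first − rest): starting from the 20.5×13.5 cube, the 16×18 cube at (3, 15) misses the remaining region (no effect); the r=5.5 cylinder at (-0.5, 13.5) partially overlaps it — only the 20.87 mm² overlap (of its 94.42 mm²) is removed, clipping the outline — 1 connected region. The outline is a single polygon with 12 vertices. Extrusion per mm of travel: 0.4 × 0.12 / (π × 0.875²) = 0.019956. Accumulating E over each segment gives final E = 1.3105.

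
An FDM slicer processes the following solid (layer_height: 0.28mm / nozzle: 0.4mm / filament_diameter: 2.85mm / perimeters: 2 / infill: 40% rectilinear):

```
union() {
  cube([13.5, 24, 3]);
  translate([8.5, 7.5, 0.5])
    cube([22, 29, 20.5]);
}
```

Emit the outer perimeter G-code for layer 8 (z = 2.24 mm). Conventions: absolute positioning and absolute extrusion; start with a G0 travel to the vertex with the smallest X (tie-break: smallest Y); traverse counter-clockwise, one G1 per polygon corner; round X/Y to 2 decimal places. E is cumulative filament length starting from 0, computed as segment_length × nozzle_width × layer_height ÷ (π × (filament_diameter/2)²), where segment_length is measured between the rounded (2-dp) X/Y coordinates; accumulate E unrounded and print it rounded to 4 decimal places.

At z = 2.24 mm: the 13.5×24 cube contributes its full rectangle; the 22×29 cube at (8.5, 7.5) contributes its full rectangle; Combining (union): the regions partially overlap (shared area 82.50 mm²), so overlapping operands fuse into one piece — 1 connected region. The outline is a single polygon with 8 vertices. Extrusion per mm of travel: 0.4 × 0.28 / (π × 1.425²) = 0.017557. Accumulating E over each segment gives final E = 2.3526.

G0 X0.00 Y0.00 Z2.24
G1 X13.50 Y0.00 E0.2370
G1 X13.50 Y7.50 E0.3687
G1 X30.50 Y7.50 E0.6671
G1 X30.50 Y36.50 E1.1763
G1 X8.50 Y36.50 E1.5625
G1 X8.50 Y24.00 E1.7820
G1 X0.00 Y24.00 E1.9312
G1 X0.00 Y0.00 E2.3526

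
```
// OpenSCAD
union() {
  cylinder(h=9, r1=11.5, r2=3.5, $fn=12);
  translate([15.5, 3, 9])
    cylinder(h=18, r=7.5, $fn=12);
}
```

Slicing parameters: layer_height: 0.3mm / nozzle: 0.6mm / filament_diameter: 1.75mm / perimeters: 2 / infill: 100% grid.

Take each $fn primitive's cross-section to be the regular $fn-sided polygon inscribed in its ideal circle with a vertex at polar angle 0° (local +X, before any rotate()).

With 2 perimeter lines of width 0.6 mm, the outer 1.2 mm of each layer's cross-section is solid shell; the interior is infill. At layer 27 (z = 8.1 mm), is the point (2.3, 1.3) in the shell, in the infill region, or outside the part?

infill

At z = 8.1 mm: the cone: at t=0.900 of its height the radius interpolates to r₁+(r₂−r₁)t = 4.300, giving a regular 12-gon of that circumradius; the cylinder at (15.5, 3) is absent (z outside [9, 27]); Combining (union): only the cone is present, so the union is just that shape — 1 connected region. Overall, the cross-section is a single solid region. The nearest boundary edge runs (4.30, 0.00)→(3.72, 2.15); distance from the point to it = 1.60 mm. The point is inside the cross-section and 1.60 mm from the nearest boundary — more than the 1.2 mm shell width (2 × 0.6), so it's in the infill interior.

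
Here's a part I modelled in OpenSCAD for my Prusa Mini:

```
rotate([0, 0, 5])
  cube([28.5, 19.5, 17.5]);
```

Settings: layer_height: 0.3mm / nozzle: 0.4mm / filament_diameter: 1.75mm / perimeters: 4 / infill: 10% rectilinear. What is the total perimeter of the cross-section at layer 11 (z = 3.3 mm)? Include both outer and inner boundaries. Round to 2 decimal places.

96.00 mm

At z = 3.3 mm: the cube is present — its section is the full 28.5×19.5 rectangle (perimeter 96.00 mm); (rotated 5° about Z; rotation is an isometry so areas/perimeters/island counts are preserved). Overall, the cross-section is a single solid region. Total boundary length (outer) = 96.00 mm.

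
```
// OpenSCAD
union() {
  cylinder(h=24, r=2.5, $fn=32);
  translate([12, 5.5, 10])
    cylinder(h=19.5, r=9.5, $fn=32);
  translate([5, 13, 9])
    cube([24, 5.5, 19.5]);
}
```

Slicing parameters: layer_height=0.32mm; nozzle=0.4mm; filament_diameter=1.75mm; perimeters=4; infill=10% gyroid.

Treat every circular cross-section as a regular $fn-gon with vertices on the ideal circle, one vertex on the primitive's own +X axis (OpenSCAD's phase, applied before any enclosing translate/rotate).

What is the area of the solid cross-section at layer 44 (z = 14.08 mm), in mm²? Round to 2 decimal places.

417.68 mm²

At z = 14.08 mm: the r=2.5 cylinder contributes a regular 32-gon of circumradius 2.5 (area = (32/2)·2.500²·sin(360°/32) = 19.51 mm²); the cylinder at (12, 5.5): section is a regular 32-gon, circumradius r=9.5 (area = (32/2)·9.500²·sin(360°/32) = 281.71 mm²); the 24×5.5 cube at (5, 13) contributes its full rectangle (area 132.00 mm²); Merging all regions: the regions partially overlap — summed areas 433.22 mm² minus the doubly-counted overlap 15.54 mm² gives 417.68 mm² — area = 417.68 mm². Overall, the cross-section has 2 separate islands. Net area = 417.68 mm².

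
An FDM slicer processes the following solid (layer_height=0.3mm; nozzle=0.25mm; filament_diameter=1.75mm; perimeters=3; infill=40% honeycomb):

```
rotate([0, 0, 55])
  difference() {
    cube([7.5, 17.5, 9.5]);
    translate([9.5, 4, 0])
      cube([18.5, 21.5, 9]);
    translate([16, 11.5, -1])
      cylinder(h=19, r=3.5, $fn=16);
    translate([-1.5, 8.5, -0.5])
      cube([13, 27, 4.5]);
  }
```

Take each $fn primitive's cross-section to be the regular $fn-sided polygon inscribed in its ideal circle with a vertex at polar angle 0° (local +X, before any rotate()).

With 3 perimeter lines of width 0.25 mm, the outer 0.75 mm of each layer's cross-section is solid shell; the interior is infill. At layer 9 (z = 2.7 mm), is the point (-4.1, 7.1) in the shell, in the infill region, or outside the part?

infill

At z = 2.7 mm: the cube (footprint 7.5×17.5) is included at this height; the 18.5×21.5 cube at (9.5, 4) contributes its full rectangle; the r=3.5 cylinder at (16, 11.5) gives a regular 16-gon of circumradius 3.5 (constant along its height); the 13×27 cube at (-1.5, 8.5) contributes its full rectangle; After the difference (first − rest): starting from the 7.5×17.5 cube, the 18.5×21.5 cube at (9.5, 4) misses the remaining region (no effect); the r=3.5 cylinder at (16, 11.5) misses the remaining region (no effect); the 13×27 cube at (-1.5, 8.5) partially overlaps it — only the 67.50 mm² overlap (of its 351.00 mm²) is removed, clipping the outline — 1 connected region; (whole slice rotated 55° about Z — lengths, areas and connectivity unchanged). Overall, the cross-section is a single solid region. Undo the 55° rotation: the query point maps to (3.464, 7.431) in the un-rotated model frame. The nearest boundary edge runs (0.00, 8.50)→(7.50, 8.50); distance from the point to it = 1.07 mm. The point is inside the cross-section and 1.07 mm from the nearest boundary — more than the 0.75 mm shell width (3 × 0.25), so it's in the infill interior.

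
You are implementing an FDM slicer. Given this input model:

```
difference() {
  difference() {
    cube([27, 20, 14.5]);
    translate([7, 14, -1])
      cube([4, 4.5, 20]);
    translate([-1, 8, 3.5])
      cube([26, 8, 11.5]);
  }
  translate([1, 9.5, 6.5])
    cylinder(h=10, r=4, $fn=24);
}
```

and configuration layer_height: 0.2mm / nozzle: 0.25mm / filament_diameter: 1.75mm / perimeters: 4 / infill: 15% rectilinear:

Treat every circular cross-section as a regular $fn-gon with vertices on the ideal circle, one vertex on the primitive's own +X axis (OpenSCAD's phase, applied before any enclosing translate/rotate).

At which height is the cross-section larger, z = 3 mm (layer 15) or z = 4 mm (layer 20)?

Layer 15 (z = 3): the cube is present — its section is the full 27×20 rectangle (area 540.00 mm²); the cube at (7, 14) (footprint 4×4.5) is included at this height (area 18.00 mm²); the cube at (-1, 8) does not reach this height (z outside [3.5, 15]); Taking the first minus the rest: starting from the 27×20 cube (540.00 mm²), the 4×4.5 cube at (7, 14) lies wholly inside it (removes its full 18.00 mm² and its 17.00 mm outline becomes a hole wall) — area = 522.00 mm²; the cylinder at (1, 9.5) is absent (z outside [6.5, 16.5]); After the difference (first − rest): none of the subtracted shapes is present at this height, so that combined region is unchanged — area = 522.00 mm². So its area = 522.00 mm². Layer 20 (z = 4): the 27×20 cube contributes its full rectangle (area 540.00 mm²); the cube at (7, 14) (footprint 4×4.5) is included at this height (area 18.00 mm²); the 26×8 cube at (-1, 8) contributes its full rectangle (area 208.00 mm²); Taking the first minus the rest: starting from the 27×20 cube (540.00 mm²), the 4×4.5 cube at (7, 14) lies wholly inside it (removes its full 18.00 mm² and its 17.00 mm outline becomes a hole wall); the 26×8 cube at (-1, 8) partially overlaps it — only the 192.00 mm² overlap (of its 208.00 mm²) is removed, clipping the outline — area = 330.00 mm²; the cylinder at (1, 9.5) does not reach this height (z outside [6.5, 16.5]); Subtracting the remaining from the first: none of the subtracted shapes is present at this height, so that combined region is unchanged — area = 330.00 mm². So its area = 330.00 mm². Layer 15 is larger (522.00 vs 330.00 mm²).

layer 15 (z = 3 mm)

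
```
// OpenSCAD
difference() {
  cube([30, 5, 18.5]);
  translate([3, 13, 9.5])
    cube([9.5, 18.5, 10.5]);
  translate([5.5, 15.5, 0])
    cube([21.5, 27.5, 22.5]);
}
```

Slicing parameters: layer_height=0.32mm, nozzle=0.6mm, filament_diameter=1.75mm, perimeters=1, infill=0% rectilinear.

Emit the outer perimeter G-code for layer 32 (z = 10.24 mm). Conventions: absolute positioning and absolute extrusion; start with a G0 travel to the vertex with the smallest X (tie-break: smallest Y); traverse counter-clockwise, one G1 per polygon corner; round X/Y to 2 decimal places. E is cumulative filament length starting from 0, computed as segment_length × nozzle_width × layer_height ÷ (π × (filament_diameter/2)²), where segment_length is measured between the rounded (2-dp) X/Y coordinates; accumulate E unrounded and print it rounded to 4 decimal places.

G0 X0.00 Y0.00 Z10.24
G1 X30.00 Y0.00 E2.3947
G1 X30.00 Y5.00 E2.7939
G1 X0.00 Y5.00 E5.1886
G1 X0.00 Y0.00 E5.5877

At z = 10.24 mm: the cube (footprint 30×5) is included at this height; the 9.5×18.5 cube at (3, 13) contributes its full rectangle; the cube at (5.5, 15.5) is present — its section is the full 21.5×27.5 rectangle; After the difference (first − rest): starting from the 30×5 cube, the 9.5×18.5 cube at (3, 13) misses the remaining region (no effect); the 21.5×27.5 cube at (5.5, 15.5) misses the remaining region (no effect) — 1 connected region. The outline is a single polygon with 4 vertices. Extrusion per mm of travel: 0.6 × 0.32 / (π × 0.875²) = 0.079824. Accumulating E over each segment gives final E = 5.5877.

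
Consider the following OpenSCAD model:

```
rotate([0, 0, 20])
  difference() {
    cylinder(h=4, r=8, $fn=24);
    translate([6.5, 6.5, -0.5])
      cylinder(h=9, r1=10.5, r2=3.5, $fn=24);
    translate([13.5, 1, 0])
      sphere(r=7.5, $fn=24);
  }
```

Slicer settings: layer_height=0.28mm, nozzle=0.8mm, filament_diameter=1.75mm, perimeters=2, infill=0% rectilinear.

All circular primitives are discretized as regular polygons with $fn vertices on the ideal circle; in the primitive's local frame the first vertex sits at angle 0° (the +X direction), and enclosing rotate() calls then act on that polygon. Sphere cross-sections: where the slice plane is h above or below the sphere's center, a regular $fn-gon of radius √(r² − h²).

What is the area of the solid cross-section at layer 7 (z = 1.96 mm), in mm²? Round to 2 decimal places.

At z = 1.96 mm: the r=8 cylinder gives a regular 24-gon of circumradius 8 (constant along its height) (area = (24/2)·8.000²·sin(360°/24) = 198.77 mm²); the cone at (6.5, 6.5): at t=0.273 of its height the radius interpolates to r₁+(r₂−r₁)t = 8.587, giving a regular 24-gon of that circumradius (area = (24/2)·8.587²·sin(360°/24) = 229.00 mm²); the sphere at (13.5, 1): section is a regular 24-gon, circumradius = √(r²−h²) = √(7.5²−1.96²) = 7.239 (area = (24/2)·7.239²·sin(360°/24) = 162.77 mm²); After the difference (first − rest): starting from the r=8 cylinder (198.77 mm²), the cone at (6.5, 6.5) partially overlaps it — only the 70.18 mm² overlap (of its 229.00 mm²) is removed, clipping the outline; the r=7.5 sphere at (13.5, 1) partially overlaps it — only the 0.38 mm² overlap (of its 162.77 mm²) is removed, clipping the outline — area = 128.22 mm²; (whole slice rotated 20° about Z — lengths, areas and connectivity unchanged). Overall, the cross-section is a single solid region. Net area = 128.22 mm².

128.22 mm²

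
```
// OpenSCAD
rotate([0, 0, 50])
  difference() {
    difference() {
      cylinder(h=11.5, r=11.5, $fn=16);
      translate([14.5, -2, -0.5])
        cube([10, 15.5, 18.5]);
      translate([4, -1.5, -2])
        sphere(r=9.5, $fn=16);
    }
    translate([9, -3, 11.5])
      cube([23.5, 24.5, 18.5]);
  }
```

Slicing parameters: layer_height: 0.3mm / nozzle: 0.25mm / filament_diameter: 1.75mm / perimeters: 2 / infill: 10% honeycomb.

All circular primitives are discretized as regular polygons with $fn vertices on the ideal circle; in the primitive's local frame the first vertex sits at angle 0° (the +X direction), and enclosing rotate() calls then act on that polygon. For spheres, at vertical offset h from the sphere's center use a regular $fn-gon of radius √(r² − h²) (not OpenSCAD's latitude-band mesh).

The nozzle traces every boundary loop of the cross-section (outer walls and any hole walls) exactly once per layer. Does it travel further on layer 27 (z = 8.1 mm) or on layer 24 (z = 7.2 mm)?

layer 24 (z = 7.2 mm)

Layer 27 (z = 8.1): the r=11.5 cylinder gives a regular 16-gon of circumradius 11.5 (constant along its height) (perimeter = 2·16·11.500·sin(180°/16) = 71.79 mm); the cube at (14.5, -2) (footprint 10×15.5) is included at this height (perimeter 51.00 mm); the sphere at (4, -1.5) is not intersected at this z (|z−center|=10.100 > r=9.5); Subtracting the remaining from the first: starting from the r=11.5 cylinder, the 10×15.5 cube at (14.5, -2) misses the remaining region (no effect) — boundary = 71.79 mm; the cube at (9, -3) is absent (z outside [11.5, 30]); Subtracting the remaining from the first: none of the subtracted shapes is present at this height, so that combined region is unchanged — boundary = 71.79 mm; (whole slice rotated 50° about Z — lengths, areas and connectivity unchanged). So its perimeter = 71.79 mm. Layer 24 (z = 7.2): the cylinder: section is a regular 16-gon, circumradius r=11.5 (perimeter = 2·16·11.500·sin(180°/16) = 71.79 mm); the cube at (14.5, -2) (footprint 10×15.5) is included at this height (perimeter 51.00 mm); the r=9.5 sphere at (4, -1.5) slices to a regular 16-gon of circumradius 2.369 (√(r²−h²) with h=9.2 from center) (perimeter = 2·16·2.369·sin(180°/16) = 14.79 mm); Subtracting the remaining from the first: starting from the r=11.5 cylinder, the 10×15.5 cube at (14.5, -2) misses the remaining region (no effect); the r=9.5 sphere at (4, -1.5) lies wholly inside it (removes its full 17.17 mm² and its 14.79 mm outline becomes a hole wall) — boundary (outer + 1 inner loop) = 86.58 mm; the cube at (9, -3) is not intersected at this z (z outside [11.5, 30]); Taking the first minus the rest: none of the subtracted shapes is present at this height, so the result so far is unchanged — boundary (outer + 1 inner loop) = 86.58 mm; (whole slice rotated 50° about Z — lengths, areas and connectivity unchanged). So its perimeter = 86.58 mm. Layer 24 is larger (86.58 vs 71.79 mm).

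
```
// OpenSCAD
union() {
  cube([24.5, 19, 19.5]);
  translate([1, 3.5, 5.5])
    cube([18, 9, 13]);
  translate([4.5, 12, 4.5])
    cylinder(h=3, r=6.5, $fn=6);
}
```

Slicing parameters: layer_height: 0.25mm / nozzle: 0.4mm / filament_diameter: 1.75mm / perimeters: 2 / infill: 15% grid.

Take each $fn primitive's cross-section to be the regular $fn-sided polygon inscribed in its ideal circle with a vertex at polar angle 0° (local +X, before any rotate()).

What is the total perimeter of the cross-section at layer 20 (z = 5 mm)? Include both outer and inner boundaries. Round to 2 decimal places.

At z = 5 mm: the 24.5×19 cube contributes its full rectangle (perimeter 87.00 mm); the cube at (1, 3.5) is absent (z outside [5.5, 18.5]); the cylinder at (4.5, 12): section is a regular 6-gon, circumradius r=6.5 (perimeter = 2·6·6.500·sin(180°/6) = 39.00 mm); Taking the union: the regions partially overlap (shared area 102.84 mm²), so the edge portions inside another operand are dropped and the merged outline is re-measured after clipping — boundary = 88.07 mm. Overall, the cross-section is a single solid region. Total boundary length (outer) = 88.07 mm.

88.07 mm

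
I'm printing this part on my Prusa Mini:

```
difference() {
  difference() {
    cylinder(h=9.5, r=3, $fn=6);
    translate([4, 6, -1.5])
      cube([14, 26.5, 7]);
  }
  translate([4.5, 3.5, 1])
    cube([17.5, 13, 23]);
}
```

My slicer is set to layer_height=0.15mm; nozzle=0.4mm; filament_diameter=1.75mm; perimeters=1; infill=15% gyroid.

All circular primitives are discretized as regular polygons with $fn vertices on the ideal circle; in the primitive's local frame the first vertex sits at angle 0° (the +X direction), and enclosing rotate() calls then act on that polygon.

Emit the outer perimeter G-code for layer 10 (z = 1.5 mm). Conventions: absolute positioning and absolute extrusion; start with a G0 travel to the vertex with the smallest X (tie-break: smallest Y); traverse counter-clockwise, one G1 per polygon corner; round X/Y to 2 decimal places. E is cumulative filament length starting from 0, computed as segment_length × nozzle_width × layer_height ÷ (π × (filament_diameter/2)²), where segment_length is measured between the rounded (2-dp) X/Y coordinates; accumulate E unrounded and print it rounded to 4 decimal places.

G0 X-3.00 Y0.00 Z1.50
G1 X-1.50 Y-2.60 E0.0749
G1 X1.50 Y-2.60 E0.1497
G1 X3.00 Y0.00 E0.2246
G1 X1.50 Y2.60 E0.2995
G1 X-1.50 Y2.60 E0.3743
G1 X-3.00 Y0.00 E0.4492

At z = 1.5 mm: the r=3 cylinder contributes a regular 6-gon of circumradius 3; the cube at (4, 6) is present — its section is the full 14×26.5 rectangle; Taking the first minus the rest: starting from the r=3 cylinder, the 14×26.5 cube at (4, 6) misses the remaining region (no effect) — 1 connected region; the cube at (4.5, 3.5) (footprint 17.5×13) is included at this height; Subtracting the remaining from the first: starting from that combined region, the 17.5×13 cube at (4.5, 3.5) misses the remaining region (no effect) — 1 connected region. The outline is a single polygon with 6 vertices. Extrusion per mm of travel: 0.4 × 0.15 / (π × 0.875²) = 0.024945. Accumulating E over each segment gives final E = 0.4492.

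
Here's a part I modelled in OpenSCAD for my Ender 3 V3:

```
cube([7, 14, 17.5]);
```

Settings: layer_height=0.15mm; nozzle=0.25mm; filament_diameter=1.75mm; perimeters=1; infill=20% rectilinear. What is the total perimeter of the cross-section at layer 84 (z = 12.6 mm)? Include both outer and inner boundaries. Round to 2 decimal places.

42.00 mm

At z = 12.6 mm: the cube (footprint 7×14) is included at this height (perimeter 42.00 mm). Overall, the cross-section is a single solid region. Total boundary length (outer) = 42.00 mm.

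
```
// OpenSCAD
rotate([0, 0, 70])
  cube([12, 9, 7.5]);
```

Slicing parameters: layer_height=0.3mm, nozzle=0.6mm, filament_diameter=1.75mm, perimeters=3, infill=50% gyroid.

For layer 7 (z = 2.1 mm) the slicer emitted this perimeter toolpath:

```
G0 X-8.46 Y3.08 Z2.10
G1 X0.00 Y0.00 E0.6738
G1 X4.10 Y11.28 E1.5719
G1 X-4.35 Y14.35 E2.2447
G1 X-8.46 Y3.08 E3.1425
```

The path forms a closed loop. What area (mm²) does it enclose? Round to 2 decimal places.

107.95 mm²

Apply the shoelace formula to the sequence of (X, Y) vertices; enclosed area = 107.95 mm².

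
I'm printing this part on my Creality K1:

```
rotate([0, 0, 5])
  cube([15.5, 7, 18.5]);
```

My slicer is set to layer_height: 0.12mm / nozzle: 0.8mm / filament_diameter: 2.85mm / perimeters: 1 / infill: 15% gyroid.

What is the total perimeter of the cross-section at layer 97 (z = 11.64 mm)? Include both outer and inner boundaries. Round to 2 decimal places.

45.00 mm

At z = 11.64 mm: the 15.5×7 cube contributes its full rectangle (perimeter 45.00 mm); (whole slice rotated 5° about Z — lengths, areas and connectivity unchanged). Overall, the cross-section is a single solid region. Total boundary length (outer) = 45.00 mm.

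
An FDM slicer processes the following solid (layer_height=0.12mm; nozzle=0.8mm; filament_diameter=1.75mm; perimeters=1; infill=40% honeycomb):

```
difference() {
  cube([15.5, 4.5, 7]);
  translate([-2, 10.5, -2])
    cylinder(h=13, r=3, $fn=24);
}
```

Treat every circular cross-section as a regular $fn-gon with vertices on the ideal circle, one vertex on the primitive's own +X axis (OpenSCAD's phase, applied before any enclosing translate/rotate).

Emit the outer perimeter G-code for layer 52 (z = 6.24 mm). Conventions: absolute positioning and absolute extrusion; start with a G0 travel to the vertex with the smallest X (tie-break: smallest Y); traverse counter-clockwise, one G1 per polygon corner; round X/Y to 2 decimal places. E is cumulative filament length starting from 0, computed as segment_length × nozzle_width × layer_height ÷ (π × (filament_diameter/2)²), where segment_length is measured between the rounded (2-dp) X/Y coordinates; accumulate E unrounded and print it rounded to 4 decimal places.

At z = 6.24 mm: the 15.5×4.5 cube contributes its full rectangle; the r=3 cylinder at (-2, 10.5) gives a regular 24-gon of circumradius 3 (constant along its height); After the difference (first − rest): starting from the 15.5×4.5 cube, the r=3 cylinder at (-2, 10.5) misses the remaining region (no effect) — 1 connected region. The outline is a single polygon with 4 vertices. Extrusion per mm of travel: 0.8 × 0.12 / (π × 0.875²) = 0.039912. Accumulating E over each segment gives final E = 1.5965.

G0 X0.00 Y0.00 Z6.24
G1 X15.50 Y0.00 E0.6186
G1 X15.50 Y4.50 E0.7982
G1 X0.00 Y4.50 E1.4169
G1 X0.00 Y0.00 E1.5965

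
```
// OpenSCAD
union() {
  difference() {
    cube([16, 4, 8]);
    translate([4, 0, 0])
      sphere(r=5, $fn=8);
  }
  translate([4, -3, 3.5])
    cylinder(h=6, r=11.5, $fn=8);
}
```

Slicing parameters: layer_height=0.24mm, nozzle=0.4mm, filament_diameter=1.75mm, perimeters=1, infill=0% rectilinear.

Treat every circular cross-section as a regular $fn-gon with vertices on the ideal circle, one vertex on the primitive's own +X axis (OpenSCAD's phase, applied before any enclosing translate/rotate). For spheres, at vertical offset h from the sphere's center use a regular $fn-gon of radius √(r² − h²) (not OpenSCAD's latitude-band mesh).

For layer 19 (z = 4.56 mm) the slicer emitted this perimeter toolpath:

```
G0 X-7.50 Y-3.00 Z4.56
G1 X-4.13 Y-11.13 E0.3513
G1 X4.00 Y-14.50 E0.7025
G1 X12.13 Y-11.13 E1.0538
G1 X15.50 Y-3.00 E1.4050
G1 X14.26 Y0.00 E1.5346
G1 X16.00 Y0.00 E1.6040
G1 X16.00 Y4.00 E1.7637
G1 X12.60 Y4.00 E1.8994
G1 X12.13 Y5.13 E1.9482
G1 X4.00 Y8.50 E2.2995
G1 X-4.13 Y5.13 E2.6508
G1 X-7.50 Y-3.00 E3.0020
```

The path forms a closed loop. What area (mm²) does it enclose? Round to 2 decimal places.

Apply the shoelace formula to the sequence of (X, Y) vertices; enclosed area = 384.28 mm².

384.28 mm²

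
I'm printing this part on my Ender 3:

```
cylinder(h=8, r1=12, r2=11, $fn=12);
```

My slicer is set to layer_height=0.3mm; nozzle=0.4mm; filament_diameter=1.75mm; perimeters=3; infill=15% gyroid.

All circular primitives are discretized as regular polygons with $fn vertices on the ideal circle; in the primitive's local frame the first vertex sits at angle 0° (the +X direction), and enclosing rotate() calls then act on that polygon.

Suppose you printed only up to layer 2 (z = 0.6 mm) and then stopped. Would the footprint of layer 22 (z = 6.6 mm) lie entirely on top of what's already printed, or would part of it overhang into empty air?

entirely on top

Compare the two slices. At z = 0.6: the cone (r1=12→r2=11) has section circumradius 11.925 here — a regular 12-gon (area = (12/2)·11.925²·sin(360°/12) = 426.62 mm²). At z = 6.6: the cone: at t=0.825 of its height the radius interpolates to r₁+(r₂−r₁)t = 11.175, giving a regular 12-gon of that circumradius (area = (12/2)·11.175²·sin(360°/12) = 374.64 mm²). Checking containment: the cross-section at z = 6.6 is a subset of the cross-section at z = 0.6.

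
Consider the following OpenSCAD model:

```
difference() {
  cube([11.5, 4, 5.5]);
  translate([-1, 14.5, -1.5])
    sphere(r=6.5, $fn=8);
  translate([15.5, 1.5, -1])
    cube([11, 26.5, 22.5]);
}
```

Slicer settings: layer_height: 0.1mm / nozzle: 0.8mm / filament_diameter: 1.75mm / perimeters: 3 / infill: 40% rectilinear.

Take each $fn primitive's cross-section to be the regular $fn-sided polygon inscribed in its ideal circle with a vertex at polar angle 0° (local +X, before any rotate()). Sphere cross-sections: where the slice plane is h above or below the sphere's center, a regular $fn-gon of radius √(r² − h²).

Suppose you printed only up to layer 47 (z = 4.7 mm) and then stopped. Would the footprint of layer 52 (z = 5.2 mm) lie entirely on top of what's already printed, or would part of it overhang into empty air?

Compare the two slices. At z = 4.7: the 11.5×4 cube contributes its full rectangle (area 46.00 mm²); the r=6.5 sphere at (-1, 14.5) slices to a regular 8-gon of circumradius 1.952 (√(r²−h²) with h=6.2 from center) (area = (8/2)·1.952²·sin(360°/8) = 10.78 mm²); the cube at (15.5, 1.5) is present — its section is the full 11×26.5 rectangle (area 291.50 mm²); Subtracting the remaining from the first: starting from the 11.5×4 cube (46.00 mm²), the r=6.5 sphere at (-1, 14.5) misses the remaining region (no effect); the 11×26.5 cube at (15.5, 1.5) misses the remaining region (no effect) — area = 46.00 mm². At z = 5.2: the cube is present — its section is the full 11.5×4 rectangle (area 46.00 mm²); the sphere at (-1, 14.5) is absent (|z−center|=6.700 > r=6.5); the cube at (15.5, 1.5) is present — its section is the full 11×26.5 rectangle (area 291.50 mm²); Taking the first minus the rest: starting from the 11.5×4 cube (46.00 mm²), the 11×26.5 cube at (15.5, 1.5) misses the remaining region (no effect) — area = 46.00 mm². Checking containment: the cross-section at z = 5.2 is a subset of the cross-section at z = 4.7.

entirely on top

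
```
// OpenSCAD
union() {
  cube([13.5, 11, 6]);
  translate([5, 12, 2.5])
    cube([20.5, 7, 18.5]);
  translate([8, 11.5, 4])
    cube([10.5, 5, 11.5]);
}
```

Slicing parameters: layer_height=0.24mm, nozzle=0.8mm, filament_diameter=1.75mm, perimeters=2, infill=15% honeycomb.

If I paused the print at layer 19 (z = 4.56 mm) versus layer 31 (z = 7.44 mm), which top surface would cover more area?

layer 19 (z = 4.56 mm)

Layer 19 (z = 4.56): the cube (footprint 13.5×11) is included at this height (area 148.50 mm²); the cube at (5, 12) (footprint 20.5×7) is included at this height (area 143.50 mm²); the 10.5×5 cube at (8, 11.5) contributes its full rectangle (area 52.50 mm²); Taking the union: the regions partially overlap — summed areas 344.50 mm² minus the doubly-counted overlap 47.25 mm² gives 297.25 mm² — area = 297.25 mm². So its area = 297.25 mm². Layer 31 (z = 7.44): the cube is not intersected at this z (z outside [0, 6]); the 20.5×7 cube at (5, 12) contributes its full rectangle (area 143.50 mm²); the 10.5×5 cube at (8, 11.5) contributes its full rectangle (area 52.50 mm²); Merging all regions: the regions partially overlap — summed areas 196.00 mm² minus the doubly-counted overlap 47.25 mm² gives 148.75 mm² — area = 148.75 mm². So its area = 148.75 mm². Layer 19 is larger (297.25 vs 148.75 mm²).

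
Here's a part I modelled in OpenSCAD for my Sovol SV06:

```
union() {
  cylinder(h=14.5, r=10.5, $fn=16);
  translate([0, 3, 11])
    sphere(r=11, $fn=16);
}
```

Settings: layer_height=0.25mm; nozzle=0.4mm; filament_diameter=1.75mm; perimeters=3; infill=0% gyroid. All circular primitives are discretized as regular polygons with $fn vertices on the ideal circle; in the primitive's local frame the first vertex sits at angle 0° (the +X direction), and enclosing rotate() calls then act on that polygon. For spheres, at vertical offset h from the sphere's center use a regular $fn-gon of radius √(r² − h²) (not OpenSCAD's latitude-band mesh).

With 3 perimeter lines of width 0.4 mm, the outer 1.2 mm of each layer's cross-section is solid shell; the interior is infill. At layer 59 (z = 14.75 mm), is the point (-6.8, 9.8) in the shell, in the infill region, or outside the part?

shell

At z = 14.75 mm: the cylinder does not reach this height (z outside [0, 14.5]); the r=11 sphere at (0, 3) contributes a regular 16-gon of circumradius √(11²−3.75²) = 10.341; Merging all regions: only the r=11 sphere at (0, 3) is present, so the union is just that shape — 1 connected region. Overall, the cross-section is a single solid region. The nearest boundary edge runs (-7.31, 10.31)→(-9.55, 6.96); distance from the point to it = 0.71 mm. The point is inside the cross-section, 0.71 mm from the nearest boundary — within the 1.2 mm shell band (3 × 0.4).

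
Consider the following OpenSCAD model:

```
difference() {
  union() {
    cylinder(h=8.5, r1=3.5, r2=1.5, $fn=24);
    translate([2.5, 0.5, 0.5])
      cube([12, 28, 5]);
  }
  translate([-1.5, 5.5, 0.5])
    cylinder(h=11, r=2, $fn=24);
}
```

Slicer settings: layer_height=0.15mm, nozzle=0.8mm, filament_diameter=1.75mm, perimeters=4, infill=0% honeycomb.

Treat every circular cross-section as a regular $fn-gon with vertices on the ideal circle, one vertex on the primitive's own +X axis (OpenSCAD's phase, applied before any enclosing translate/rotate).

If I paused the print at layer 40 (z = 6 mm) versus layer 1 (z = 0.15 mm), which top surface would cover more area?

Layer 40 (z = 6): the cone (r1=3.5→r2=1.5) has section circumradius 2.088 here — a regular 24-gon (area = (24/2)·2.088²·sin(360°/24) = 13.54 mm²); the cube at (2.5, 0.5) is absent (z outside [0.5, 5.5]); Merging all regions: only the cone is present, so the union is just that shape — area = 13.54 mm²; the r=2 cylinder at (-1.5, 5.5) contributes a regular 24-gon of circumradius 2 (area = (24/2)·2.000²·sin(360°/24) = 12.42 mm²); Taking the first minus the rest: starting from that combined region (13.54 mm²), the r=2 cylinder at (-1.5, 5.5) misses the remaining region (no effect) — area = 13.54 mm². So its area = 13.54 mm². Layer 1 (z = 0.15): the cone: at t=0.018 of its height the radius interpolates to r₁+(r₂−r₁)t = 3.465, giving a regular 24-gon of that circumradius (area = (24/2)·3.465²·sin(360°/24) = 37.28 mm²); the cube at (2.5, 0.5) is not intersected at this z (z outside [0.5, 5.5]); Taking the union: only the cone is present, so the union is just that shape — area = 37.28 mm²; the cylinder at (-1.5, 5.5) does not reach this height (z outside [0.5, 11.5]); Subtracting the remaining from the first: none of the subtracted shapes is present at this height, so that combined region is unchanged — area = 37.28 mm². So its area = 37.28 mm². Layer 1 is larger (37.28 vs 13.54 mm²).

layer 1 (z = 0.15 mm)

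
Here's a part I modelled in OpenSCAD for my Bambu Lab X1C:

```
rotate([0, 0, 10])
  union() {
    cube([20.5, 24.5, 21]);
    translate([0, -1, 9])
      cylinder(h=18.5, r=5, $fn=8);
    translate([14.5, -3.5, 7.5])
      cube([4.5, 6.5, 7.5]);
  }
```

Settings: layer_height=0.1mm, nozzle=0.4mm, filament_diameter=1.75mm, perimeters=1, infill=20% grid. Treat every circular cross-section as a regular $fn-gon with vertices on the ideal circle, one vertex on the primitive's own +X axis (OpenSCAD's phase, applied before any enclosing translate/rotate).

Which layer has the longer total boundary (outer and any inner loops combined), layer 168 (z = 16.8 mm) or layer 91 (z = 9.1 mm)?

layer 91 (z = 9.1 mm)

Layer 168 (z = 16.8): the cube (footprint 20.5×24.5) is included at this height (perimeter 90.00 mm); the r=5 cylinder at (0, -1) gives a regular 8-gon of circumradius 5 (constant along its height) (perimeter = 2·8·5.000·sin(180°/8) = 30.61 mm); the cube at (14.5, -3.5) is absent (z outside [7.5, 15]); Taking the union: the regions partially overlap (shared area 12.88 mm²), so the edge portions inside another operand are dropped and the merged outline is re-measured after clipping — boundary = 105.46 mm; (rotated 10° about Z; rotation is an isometry so areas/perimeters/island counts are preserved). So its perimeter = 105.46 mm. Layer 91 (z = 9.1): the cube (footprint 20.5×24.5) is included at this height (perimeter 90.00 mm); the r=5 cylinder at (0, -1) contributes a regular 8-gon of circumradius 5 (perimeter = 2·8·5.000·sin(180°/8) = 30.61 mm); the cube at (14.5, -3.5) (footprint 4.5×6.5) is included at this height (perimeter 22.00 mm); Merging all regions: the regions partially overlap (shared area 26.38 mm²), so the edge portions inside another operand are dropped and the merged outline is re-measured after clipping — boundary = 112.46 mm; (whole slice rotated 10° about Z — lengths, areas and connectivity unchanged). So its perimeter = 112.46 mm. Layer 91 is larger (112.46 vs 105.46 mm).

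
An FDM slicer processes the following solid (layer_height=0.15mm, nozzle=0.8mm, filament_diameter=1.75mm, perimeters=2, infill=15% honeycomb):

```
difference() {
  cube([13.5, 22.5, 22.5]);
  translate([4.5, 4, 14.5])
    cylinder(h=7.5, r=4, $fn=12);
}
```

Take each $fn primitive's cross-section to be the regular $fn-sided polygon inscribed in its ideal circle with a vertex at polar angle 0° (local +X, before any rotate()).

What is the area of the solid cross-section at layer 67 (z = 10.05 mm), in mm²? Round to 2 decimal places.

At z = 10.05 mm: the cube is present — its section is the full 13.5×22.5 rectangle (area 303.75 mm²); the cylinder at (4.5, 4) is not intersected at this z (z outside [14.5, 22]); After the difference (first − rest): none of the subtracted shapes is present at this height, so the 13.5×22.5 cube is unchanged — area = 303.75 mm². Overall, the cross-section is a single solid region. Net area = 303.75 mm².

303.75 mm²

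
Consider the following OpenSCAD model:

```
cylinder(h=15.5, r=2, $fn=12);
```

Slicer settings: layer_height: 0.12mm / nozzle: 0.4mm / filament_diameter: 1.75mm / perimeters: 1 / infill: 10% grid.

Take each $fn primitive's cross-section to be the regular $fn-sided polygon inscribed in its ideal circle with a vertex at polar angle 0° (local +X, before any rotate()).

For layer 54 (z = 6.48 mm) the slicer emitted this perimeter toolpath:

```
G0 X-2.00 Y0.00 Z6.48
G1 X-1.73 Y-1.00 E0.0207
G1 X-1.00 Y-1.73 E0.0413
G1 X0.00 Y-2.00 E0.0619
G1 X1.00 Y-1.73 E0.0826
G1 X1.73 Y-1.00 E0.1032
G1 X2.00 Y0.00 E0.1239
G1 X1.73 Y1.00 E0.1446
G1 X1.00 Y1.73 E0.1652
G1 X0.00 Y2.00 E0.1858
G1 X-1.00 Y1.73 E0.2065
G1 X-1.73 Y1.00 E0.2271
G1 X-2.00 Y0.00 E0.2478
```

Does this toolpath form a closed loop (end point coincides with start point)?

yes

Start point (G0): (-2.00, 0.00). End point (last G1): the path returns to the start — closed.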